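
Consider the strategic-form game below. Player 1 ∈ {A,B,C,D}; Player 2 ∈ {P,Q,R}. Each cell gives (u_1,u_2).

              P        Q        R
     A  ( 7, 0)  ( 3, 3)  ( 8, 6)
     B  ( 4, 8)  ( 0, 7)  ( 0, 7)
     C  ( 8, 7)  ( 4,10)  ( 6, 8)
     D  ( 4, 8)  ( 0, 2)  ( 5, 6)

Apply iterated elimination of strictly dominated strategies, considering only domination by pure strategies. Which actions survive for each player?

P1 drop B (A beats it: P:7>4 Q:3>0 R:8>0)
P1 drop D (A beats it: P:7>4 Q:3>0 R:8>5)
P2 drop P (Q beats it: A:3>0 C:10>7)
P1→{A,C} P2→{Q,R}

Remaining: P1:{A,C} P2:{Q,R}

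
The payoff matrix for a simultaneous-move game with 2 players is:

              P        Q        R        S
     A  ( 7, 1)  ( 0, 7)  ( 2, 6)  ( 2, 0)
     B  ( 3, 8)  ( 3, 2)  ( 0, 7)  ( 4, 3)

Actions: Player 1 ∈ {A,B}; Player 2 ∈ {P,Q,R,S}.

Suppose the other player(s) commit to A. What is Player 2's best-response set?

u_2(P vs A) = 1
u_2(Q vs A) = 7
u_2(R vs A) = 6
u_2(S vs A) = 0
max payoff 7 at {Q}

BR_2 = {Q}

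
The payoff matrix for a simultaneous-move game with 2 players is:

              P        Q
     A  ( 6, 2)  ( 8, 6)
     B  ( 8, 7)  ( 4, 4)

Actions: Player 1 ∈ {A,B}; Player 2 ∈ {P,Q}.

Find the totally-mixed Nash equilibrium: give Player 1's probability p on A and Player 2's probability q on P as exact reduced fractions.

P1 mixes 3/7 on A; P2 mixes 2/3 on P

P1 indiff ⇒ q·6+(1-q)·8 = q·8+(1-q)·4 ⇒ q(-2) = (1-q)(-4) ⇒ q = 2/3
P2 indiff ⇒ p·2+(1-p)·7 = p·6+(1-p)·4 ⇒ p(-4) = (1-p)(-3) ⇒ p = 3/7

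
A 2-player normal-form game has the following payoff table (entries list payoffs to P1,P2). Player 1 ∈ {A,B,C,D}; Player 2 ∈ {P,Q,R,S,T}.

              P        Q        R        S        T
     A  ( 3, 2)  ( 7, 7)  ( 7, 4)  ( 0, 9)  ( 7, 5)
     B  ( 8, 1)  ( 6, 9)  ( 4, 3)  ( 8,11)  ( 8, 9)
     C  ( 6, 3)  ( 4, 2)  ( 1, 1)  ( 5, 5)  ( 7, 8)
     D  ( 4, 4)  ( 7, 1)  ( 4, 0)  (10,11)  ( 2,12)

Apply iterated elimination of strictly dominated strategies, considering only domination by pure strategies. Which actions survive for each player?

P1 drop C (B beats it: P:8>6 Q:6>4 R:4>1 S:8>5 T:8>7)
P2 drop P (S beats it: A:9>2 B:11>1 D:11>4)
P2 drop Q (S beats it: A:9>7 B:11>9 D:11>1)
P2 drop R (S beats it: A:9>4 B:11>3 D:11>0)
P1 drop A (B beats it: S:8>0 T:8>7)
P1→{B,D} P2→{S,T}

Survivors P1:{B,D} P2:{S,T}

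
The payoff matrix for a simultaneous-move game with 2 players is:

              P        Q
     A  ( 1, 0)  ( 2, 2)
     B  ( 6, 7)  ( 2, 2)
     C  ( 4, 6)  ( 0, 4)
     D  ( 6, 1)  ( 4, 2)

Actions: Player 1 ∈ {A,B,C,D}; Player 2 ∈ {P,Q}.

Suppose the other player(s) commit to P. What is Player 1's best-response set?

argmax u_1 = {B,D}

u_1(A vs P) = 1
u_1(B vs P) = 6
u_1(C vs P) = 4
u_1(D vs P) = 6
max payoff 6 at {B,D}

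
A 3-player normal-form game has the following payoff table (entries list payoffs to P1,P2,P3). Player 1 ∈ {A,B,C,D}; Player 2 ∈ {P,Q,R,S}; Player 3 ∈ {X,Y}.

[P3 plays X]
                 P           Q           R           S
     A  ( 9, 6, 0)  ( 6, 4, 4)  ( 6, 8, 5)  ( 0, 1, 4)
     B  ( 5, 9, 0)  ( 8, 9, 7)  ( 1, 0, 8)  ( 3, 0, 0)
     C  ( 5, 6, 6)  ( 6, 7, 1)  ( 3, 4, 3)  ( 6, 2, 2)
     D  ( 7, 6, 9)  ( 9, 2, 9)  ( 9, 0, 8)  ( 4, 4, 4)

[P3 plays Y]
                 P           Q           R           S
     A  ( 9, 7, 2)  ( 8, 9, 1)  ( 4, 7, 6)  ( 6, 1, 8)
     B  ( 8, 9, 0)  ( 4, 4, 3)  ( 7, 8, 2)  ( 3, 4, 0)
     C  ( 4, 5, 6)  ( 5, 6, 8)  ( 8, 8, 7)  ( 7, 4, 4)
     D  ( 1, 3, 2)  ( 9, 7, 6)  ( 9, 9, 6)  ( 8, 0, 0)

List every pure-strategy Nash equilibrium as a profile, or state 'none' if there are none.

(A,P,X): not NE [P2→R gives 8>6; P3→Y gives 2>0]
(A,P,Y): not NE [P2→Q gives 9>7]
(A,Q,X): not NE [P1→D gives 9>6; P2→R gives 8>4]
(A,Q,Y): not NE [P1→D gives 9>8; P3→X gives 4>1]
(A,R,X): not NE [P1→D gives 9>6; P3→Y gives 6>5]
(A,R,Y): not NE [P1→D gives 9>4; P2→Q gives 9>7]
(A,S,X): not NE [P1→C gives 6>0; P2→R gives 8>1; P3→Y gives 8>4]
(A,S,Y): not NE [P1→D gives 8>6; P2→Q gives 9>1]
(B,P,X): not NE [P1→A gives 9>5]
(B,P,Y): not NE [P1→A gives 9>8]
(B,Q,X): not NE [P1→D gives 9>8]
(B,Q,Y): not NE [P1→D gives 9>4; P2→P gives 9>4; P3→X gives 7>3]
(B,R,X): not NE [P1→D gives 9>1; P2→Q gives 9>0]
(B,R,Y): not NE [P1→D gives 9>7; P2→P gives 9>8; P3→X gives 8>2]
(B,S,X): not NE [P1→C gives 6>3; P2→Q gives 9>0]
(B,S,Y): not NE [P1→D gives 8>3; P2→P gives 9>4]
(C,P,X): not NE [P1→A gives 9>5; P2→Q gives 7>6]
(C,P,Y): not NE [P1→A gives 9>4; P2→R gives 8>5]
(C,Q,X): not NE [P1→D gives 9>6; P3→Y gives 8>1]
(C,Q,Y): not NE [P1→D gives 9>5; P2→R gives 8>6]
(C,R,X): not NE [P1→D gives 9>3; P2→Q gives 7>4; P3→Y gives 7>3]
(C,R,Y): not NE [P1→D gives 9>8]
(C,S,X): not NE [P2→Q gives 7>2; P3→Y gives 4>2]
(C,S,Y): not NE [P1→D gives 8>7; P2→R gives 8>4]
(D,P,X): not NE [P1→A gives 9>7]
(D,P,Y): not NE [P1→A gives 9>1; P2→R gives 9>3; P3→X gives 9>2]
(D,Q,X): not NE [P2→P gives 6>2]
(D,Q,Y): not NE [P2→R gives 9>7; P3→X gives 9>6]
(D,R,X): not NE [P2→P gives 6>0]
(D,R,Y): not NE [P3→X gives 8>6]
(D,S,X): not NE [P1→C gives 6>4; P2→P gives 6>4]
(D,S,Y): not NE [P2→R gives 9>0; P3→X gives 4>0]

PSNE: ∅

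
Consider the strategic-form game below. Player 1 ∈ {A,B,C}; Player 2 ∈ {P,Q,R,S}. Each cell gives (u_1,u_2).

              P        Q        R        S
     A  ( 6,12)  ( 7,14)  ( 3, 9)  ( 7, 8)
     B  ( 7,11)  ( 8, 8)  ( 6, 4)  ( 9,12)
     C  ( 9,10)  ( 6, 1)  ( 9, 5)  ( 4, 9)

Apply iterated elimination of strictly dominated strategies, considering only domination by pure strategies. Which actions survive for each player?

Remaining: P1:{B,C} P2:{P,S}

P1 drop A (B beats it: P:7>6 Q:8>7 R:6>3 S:9>7)
P2 drop Q (P beats it: B:11>8 C:10>1)
P2 drop R (P beats it: B:11>4 C:10>5)
P1→{B,C} P2→{P,S}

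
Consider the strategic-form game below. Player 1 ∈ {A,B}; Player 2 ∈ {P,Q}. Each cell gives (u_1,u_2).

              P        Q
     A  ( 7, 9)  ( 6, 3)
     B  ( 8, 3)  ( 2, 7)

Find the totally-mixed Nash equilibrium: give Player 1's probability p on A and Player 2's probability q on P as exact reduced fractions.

(p,q) = (2/5, 4/5)

P1 indiff ⇒ q·7+(1-q)·6 = q·8+(1-q)·2 ⇒ q(-1) = (1-q)(-4) ⇒ q = 4/5
P2 indiff ⇒ p·9+(1-p)·3 = p·3+(1-p)·7 ⇒ p(6) = (1-p)(4) ⇒ p = 2/5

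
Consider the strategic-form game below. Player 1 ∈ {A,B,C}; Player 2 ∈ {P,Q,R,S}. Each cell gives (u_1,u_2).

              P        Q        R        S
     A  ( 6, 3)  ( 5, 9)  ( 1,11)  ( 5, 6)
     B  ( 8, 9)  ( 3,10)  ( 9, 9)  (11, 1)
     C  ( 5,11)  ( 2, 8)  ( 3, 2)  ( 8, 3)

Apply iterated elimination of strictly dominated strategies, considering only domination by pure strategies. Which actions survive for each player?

Survivors P1:{A,B} P2:{Q,R}

P1 drop C (B beats it: P:8>5 Q:3>2 R:9>3 S:11>8)
P2 drop P (Q beats it: A:9>3 B:10>9)
P2 drop S (Q beats it: A:9>6 B:10>1)
P1→{A,B} P2→{Q,R}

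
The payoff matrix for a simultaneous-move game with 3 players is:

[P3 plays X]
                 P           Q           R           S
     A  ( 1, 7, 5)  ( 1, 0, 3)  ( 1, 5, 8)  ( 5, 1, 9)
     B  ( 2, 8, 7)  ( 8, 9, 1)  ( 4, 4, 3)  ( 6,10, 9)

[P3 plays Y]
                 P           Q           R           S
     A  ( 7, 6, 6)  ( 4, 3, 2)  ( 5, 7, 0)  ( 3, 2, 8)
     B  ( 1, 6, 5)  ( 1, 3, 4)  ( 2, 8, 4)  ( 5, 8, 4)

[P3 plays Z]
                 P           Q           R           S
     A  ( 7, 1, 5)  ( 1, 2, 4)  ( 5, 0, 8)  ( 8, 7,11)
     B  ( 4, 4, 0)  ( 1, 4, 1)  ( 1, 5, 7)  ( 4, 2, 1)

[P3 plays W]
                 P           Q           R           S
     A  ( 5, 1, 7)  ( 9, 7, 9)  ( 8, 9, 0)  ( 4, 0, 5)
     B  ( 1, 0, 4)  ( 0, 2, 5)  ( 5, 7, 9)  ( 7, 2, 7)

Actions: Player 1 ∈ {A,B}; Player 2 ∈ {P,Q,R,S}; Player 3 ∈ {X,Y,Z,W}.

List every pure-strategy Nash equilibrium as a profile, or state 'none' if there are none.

PSNE = {(A,S,Z), (B,S,X)}

(A,P,X): not NE [P1→B gives 2>1; P3→W gives 7>5]
(A,P,Y): not NE [P2→R gives 7>6; P3→W gives 7>6]
(A,P,Z): not NE [P2→S gives 7>1; P3→W gives 7>5]
(A,P,W): not NE [P2→R gives 9>1]
(A,Q,X): not NE [P1→B gives 8>1; P2→P gives 7>0; P3→W gives 9>3]
(A,Q,Y): not NE [P2→R gives 7>3; P3→W gives 9>2]
(A,Q,Z): not NE [P2→S gives 7>2; P3→W gives 9>4]
(A,Q,W): not NE [P2→R gives 9>7]
(A,R,X): not NE [P1→B gives 4>1; P2→P gives 7>5]
(A,R,Y): not NE [P3→Z gives 8>0]
(A,R,Z): not NE [P2→S gives 7>0]
(A,R,W): not NE [P3→Z gives 8>0]
(A,S,X): not NE [P1→B gives 6>5; P2→P gives 7>1; P3→Z gives 11>9]
(A,S,Y): not NE [P1→B gives 5>3; P2→R gives 7>2; P3→Z gives 11>8]
(A,S,Z): NE
(A,S,W): not NE [P1→B gives 7>4; P2→R gives 9>0; P3→Z gives 11>5]
(B,P,X): not NE [P2→S gives 10>8]
(B,P,Y): not NE [P1→A gives 7>1; P2→S gives 8>6; P3→X gives 7>5]
(B,P,Z): not NE [P1→A gives 7>4; P2→R gives 5>4; P3→X gives 7>0]
(B,P,W): not NE [P1→A gives 5>1; P2→R gives 7>0; P3→X gives 7>4]
(B,Q,X): not NE [P2→S gives 10>9; P3→W gives 5>1]
(B,Q,Y): not NE [P1→A gives 4>1; P2→S gives 8>3; P3→W gives 5>4]
(B,Q,Z): not NE [P2→R gives 5>4; P3→W gives 5>1]
(B,Q,W): not NE [P1→A gives 9>0; P2→R gives 7>2]
(B,R,X): not NE [P2→S gives 10>4; P3→W gives 9>3]
(B,R,Y): not NE [P1→A gives 5>2; P3→W gives 9>4]
(B,R,Z): not NE [P1→A gives 5>1; P3→W gives 9>7]
(B,R,W): not NE [P1→A gives 8>5]
(B,S,X): NE
(B,S,Y): not NE [P3→X gives 9>4]
(B,S,Z): not NE [P1→A gives 8>4; P2→R gives 5>2; P3→X gives 9>1]
(B,S,W): not NE [P2→R gives 7>2; P3→X gives 9>7]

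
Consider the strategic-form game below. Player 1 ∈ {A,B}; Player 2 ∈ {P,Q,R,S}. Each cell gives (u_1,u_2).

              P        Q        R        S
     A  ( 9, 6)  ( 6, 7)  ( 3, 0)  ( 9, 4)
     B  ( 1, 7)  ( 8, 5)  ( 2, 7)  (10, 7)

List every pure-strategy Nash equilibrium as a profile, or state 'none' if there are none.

NE set: (B,S)

(A,P): not NE [P2→Q gives 7>6]
(A,Q): not NE [P1→B gives 8>6]
(A,R): not NE [P2→Q gives 7>0]
(A,S): not NE [P1→B gives 10>9; P2→Q gives 7>4]
(B,P): not NE [P1→A gives 9>1]
(B,Q): not NE [P2→S gives 7>5]
(B,R): not NE [P1→A gives 3>2]
(B,S): NE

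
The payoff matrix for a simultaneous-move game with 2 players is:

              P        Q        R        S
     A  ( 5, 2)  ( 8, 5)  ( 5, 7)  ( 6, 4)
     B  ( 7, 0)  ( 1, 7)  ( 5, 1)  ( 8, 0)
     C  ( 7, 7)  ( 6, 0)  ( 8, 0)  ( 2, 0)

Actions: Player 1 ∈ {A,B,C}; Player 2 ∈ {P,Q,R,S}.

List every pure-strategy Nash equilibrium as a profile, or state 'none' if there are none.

(A,P): not NE [P1→C gives 7>5; P2→R gives 7>2]
(A,Q): not NE [P2→R gives 7>5]
(A,R): not NE [P1→C gives 8>5]
(A,S): not NE [P1→B gives 8>6; P2→R gives 7>4]
(B,P): not NE [P2→Q gives 7>0]
(B,Q): not NE [P1→A gives 8>1]
(B,R): not NE [P1→C gives 8>5; P2→Q gives 7>1]
(B,S): not NE [P2→Q gives 7>0]
(C,P): NE
(C,Q): not NE [P1→A gives 8>6; P2→P gives 7>0]
(C,R): not NE [P2→P gives 7>0]
(C,S): not NE [P1→B gives 8>2; P2→P gives 7>0]

Nash profiles: (C,P)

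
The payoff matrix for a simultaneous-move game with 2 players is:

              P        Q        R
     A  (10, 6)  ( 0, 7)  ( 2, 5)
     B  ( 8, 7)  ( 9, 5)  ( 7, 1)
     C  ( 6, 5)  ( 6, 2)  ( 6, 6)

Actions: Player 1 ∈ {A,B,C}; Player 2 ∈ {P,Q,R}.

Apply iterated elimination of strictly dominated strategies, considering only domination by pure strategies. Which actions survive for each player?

Remaining: P1:{A,B} P2:{P,Q}

P1 drop C (B beats it: P:8>6 Q:9>6 R:7>6)
P2 drop R (P beats it: A:6>5 B:7>1)
P1→{A,B} P2→{P,Q}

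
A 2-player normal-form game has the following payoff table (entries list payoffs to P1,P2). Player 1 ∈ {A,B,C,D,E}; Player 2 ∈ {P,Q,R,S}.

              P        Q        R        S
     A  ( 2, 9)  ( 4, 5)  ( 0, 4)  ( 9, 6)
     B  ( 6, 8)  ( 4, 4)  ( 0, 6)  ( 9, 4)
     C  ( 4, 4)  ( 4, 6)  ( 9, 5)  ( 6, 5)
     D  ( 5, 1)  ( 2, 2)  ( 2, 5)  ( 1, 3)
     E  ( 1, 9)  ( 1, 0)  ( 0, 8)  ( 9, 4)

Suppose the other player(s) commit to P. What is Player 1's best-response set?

BR_1 = {B}

u_1(A vs P) = 2
u_1(B vs P) = 6
u_1(C vs P) = 4
u_1(D vs P) = 5
u_1(E vs P) = 1
max payoff 6 at {B}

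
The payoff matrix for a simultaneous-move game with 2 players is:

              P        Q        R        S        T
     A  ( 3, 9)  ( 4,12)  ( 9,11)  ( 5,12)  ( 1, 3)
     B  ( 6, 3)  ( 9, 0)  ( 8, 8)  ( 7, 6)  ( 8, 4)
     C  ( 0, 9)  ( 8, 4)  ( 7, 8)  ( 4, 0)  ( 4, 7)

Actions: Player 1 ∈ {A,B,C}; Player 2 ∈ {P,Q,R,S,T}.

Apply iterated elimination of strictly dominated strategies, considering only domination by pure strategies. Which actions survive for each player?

Remaining: P1:{A,B} P2:{Q,R,S}

P1 drop C (B beats it: P:6>0 Q:9>8 R:8>7 S:7>4 T:8>4)
P2 drop P (R beats it: A:11>9 B:8>3)
P2 drop T (R beats it: A:11>3 B:8>4)
P1→{A,B} P2→{Q,R,S}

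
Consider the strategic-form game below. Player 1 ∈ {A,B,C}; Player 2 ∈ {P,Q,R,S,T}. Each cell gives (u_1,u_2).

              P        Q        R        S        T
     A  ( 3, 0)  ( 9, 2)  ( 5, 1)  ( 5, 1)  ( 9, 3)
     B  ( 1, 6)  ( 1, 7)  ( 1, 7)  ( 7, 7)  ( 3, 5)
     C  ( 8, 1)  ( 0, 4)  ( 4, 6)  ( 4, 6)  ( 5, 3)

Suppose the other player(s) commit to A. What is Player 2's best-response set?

u_2(P vs A) = 0
u_2(Q vs A) = 2
u_2(R vs A) = 1
u_2(S vs A) = 1
u_2(T vs A) = 3
max payoff 3 at {T}

P2 best: {T}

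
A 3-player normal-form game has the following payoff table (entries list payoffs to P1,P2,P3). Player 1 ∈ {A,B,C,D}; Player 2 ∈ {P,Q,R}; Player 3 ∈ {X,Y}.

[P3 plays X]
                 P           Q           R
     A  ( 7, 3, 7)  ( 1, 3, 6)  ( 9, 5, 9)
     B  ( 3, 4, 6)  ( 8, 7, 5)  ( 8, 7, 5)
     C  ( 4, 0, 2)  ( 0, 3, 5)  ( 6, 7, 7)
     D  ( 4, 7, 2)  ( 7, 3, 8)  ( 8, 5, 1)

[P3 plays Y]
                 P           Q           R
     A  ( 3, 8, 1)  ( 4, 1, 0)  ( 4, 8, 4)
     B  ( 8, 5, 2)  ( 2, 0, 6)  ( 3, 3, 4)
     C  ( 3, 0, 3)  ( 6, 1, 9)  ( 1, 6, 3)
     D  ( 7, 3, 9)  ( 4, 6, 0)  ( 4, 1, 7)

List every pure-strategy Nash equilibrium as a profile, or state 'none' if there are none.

(A,P,X): not NE [P2→R gives 5>3]
(A,P,Y): not NE [P1→B gives 8>3; P3→X gives 7>1]
(A,Q,X): not NE [P1→B gives 8>1; P2→R gives 5>3]
(A,Q,Y): not NE [P1→C gives 6>4; P2→R gives 8>1; P3→X gives 6>0]
(A,R,X): NE
(A,R,Y): not NE [P3→X gives 9>4]
(B,P,X): not NE [P1→A gives 7>3; P2→R gives 7>4]
(B,P,Y): not NE [P3→X gives 6>2]
(B,Q,X): not NE [P3→Y gives 6>5]
(B,Q,Y): not NE [P1→C gives 6>2; P2→P gives 5>0]
(B,R,X): not NE [P1→A gives 9>8]
(B,R,Y): not NE [P1→D gives 4>3; P2→P gives 5>3; P3→X gives 5>4]
(C,P,X): not NE [P1→A gives 7>4; P2→R gives 7>0; P3→Y gives 3>2]
(C,P,Y): not NE [P1→B gives 8>3; P2→R gives 6>0]
(C,Q,X): not NE [P1→B gives 8>0; P2→R gives 7>3; P3→Y gives 9>5]
(C,Q,Y): not NE [P2→R gives 6>1]
(C,R,X): not NE [P1→A gives 9>6]
(C,R,Y): not NE [P1→D gives 4>1; P3→X gives 7>3]
(D,P,X): not NE [P1→A gives 7>4; P3→Y gives 9>2]
(D,P,Y): not NE [P1→B gives 8>7; P2→Q gives 6>3]
(D,Q,X): not NE [P1→B gives 8>7; P2→P gives 7>3]
(D,Q,Y): not NE [P1→C gives 6>4; P3→X gives 8>0]
(D,R,X): not NE [P1→A gives 9>8; P2→P gives 7>5; P3→Y gives 7>1]
(D,R,Y): not NE [P2→Q gives 6>1]

Nash profiles: (A,R,X)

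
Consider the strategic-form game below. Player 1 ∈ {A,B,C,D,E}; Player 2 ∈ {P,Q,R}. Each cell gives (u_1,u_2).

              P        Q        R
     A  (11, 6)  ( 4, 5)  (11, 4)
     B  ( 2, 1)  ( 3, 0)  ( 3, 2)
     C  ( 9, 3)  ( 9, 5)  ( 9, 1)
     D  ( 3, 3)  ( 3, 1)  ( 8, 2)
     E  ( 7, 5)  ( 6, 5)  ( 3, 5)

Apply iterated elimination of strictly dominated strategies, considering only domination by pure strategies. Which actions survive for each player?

IESDS → P1:{A,C} P2:{P,Q}

P1 drop B (A beats it: P:11>2 Q:4>3 R:11>3)
P1 drop D (A beats it: P:11>3 Q:4>3 R:11>8)
P1 drop E (C beats it: P:9>7 Q:9>6 R:9>3)
P2 drop R (P beats it: A:6>4 C:3>1)
P1→{A,C} P2→{P,Q}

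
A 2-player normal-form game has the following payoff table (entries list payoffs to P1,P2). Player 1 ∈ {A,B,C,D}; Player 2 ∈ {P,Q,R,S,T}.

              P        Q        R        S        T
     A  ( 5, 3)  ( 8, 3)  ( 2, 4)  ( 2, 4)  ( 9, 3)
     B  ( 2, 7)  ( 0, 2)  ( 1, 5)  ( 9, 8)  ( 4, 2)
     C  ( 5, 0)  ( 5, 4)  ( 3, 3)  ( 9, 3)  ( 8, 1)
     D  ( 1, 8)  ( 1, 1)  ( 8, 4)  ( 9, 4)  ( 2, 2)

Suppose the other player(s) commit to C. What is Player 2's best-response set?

argmax u_2 = {Q}

u_2(P vs C) = 0
u_2(Q vs C) = 4
u_2(R vs C) = 3
u_2(S vs C) = 3
u_2(T vs C) = 1
max payoff 4 at {Q}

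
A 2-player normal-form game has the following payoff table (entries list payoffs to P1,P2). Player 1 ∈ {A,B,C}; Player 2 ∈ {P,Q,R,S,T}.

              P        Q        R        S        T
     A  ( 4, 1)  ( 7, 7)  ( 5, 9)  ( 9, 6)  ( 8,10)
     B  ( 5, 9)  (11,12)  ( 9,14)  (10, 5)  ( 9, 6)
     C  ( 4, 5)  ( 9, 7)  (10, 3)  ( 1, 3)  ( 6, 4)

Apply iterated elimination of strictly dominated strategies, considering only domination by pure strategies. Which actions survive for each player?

P1 drop A (B beats it: P:5>4 Q:11>7 R:9>5 S:10>9 T:9>8)
P2 drop P (Q beats it: B:12>9 C:7>5)
P2 drop S (Q beats it: B:12>5 C:7>3)
P2 drop T (Q beats it: B:12>6 C:7>4)
P1→{B,C} P2→{Q,R}

IESDS → P1:{B,C} P2:{Q,R}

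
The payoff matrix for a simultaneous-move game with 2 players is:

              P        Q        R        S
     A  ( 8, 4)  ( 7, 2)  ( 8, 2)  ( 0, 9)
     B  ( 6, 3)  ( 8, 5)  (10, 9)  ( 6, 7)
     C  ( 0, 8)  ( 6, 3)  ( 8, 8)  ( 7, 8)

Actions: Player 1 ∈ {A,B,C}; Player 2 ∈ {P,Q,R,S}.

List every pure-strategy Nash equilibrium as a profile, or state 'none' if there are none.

(A,P): not NE [P2→S gives 9>4]
(A,Q): not NE [P1→B gives 8>7; P2→S gives 9>2]
(A,R): not NE [P1→B gives 10>8; P2→S gives 9>2]
(A,S): not NE [P1→C gives 7>0]
(B,P): not NE [P1→A gives 8>6; P2→R gives 9>3]
(B,Q): not NE [P2→R gives 9>5]
(B,R): NE
(B,S): not NE [P1→C gives 7>6; P2→R gives 9>7]
(C,P): not NE [P1→A gives 8>0]
(C,Q): not NE [P1→B gives 8>6; P2→S gives 8>3]
(C,R): not NE [P1→B gives 10>8]
(C,S): NE

NE set: (B,R), (C,S)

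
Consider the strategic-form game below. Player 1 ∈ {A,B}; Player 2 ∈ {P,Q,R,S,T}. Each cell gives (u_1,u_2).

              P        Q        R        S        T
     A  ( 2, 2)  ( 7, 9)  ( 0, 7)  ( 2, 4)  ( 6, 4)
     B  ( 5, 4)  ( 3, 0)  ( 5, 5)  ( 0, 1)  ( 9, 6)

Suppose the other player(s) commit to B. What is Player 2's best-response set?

argmax u_2 = {T}

u_2(P vs B) = 4
u_2(Q vs B) = 0
u_2(R vs B) = 5
u_2(S vs B) = 1
u_2(T vs B) = 6
max payoff 6 at {T}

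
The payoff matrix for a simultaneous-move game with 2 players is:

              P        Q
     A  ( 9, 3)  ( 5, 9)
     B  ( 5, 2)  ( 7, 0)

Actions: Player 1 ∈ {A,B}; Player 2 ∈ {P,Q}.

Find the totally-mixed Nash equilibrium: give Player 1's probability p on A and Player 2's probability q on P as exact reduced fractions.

P1 indiff ⇒ q·9+(1-q)·5 = q·5+(1-q)·7 ⇒ q(4) = (1-q)(2) ⇒ q = 1/3
P2 indiff ⇒ p·3+(1-p)·2 = p·9+(1-p)·0 ⇒ p(-6) = (1-p)(-2) ⇒ p = 1/4

p=1/4, q=1/3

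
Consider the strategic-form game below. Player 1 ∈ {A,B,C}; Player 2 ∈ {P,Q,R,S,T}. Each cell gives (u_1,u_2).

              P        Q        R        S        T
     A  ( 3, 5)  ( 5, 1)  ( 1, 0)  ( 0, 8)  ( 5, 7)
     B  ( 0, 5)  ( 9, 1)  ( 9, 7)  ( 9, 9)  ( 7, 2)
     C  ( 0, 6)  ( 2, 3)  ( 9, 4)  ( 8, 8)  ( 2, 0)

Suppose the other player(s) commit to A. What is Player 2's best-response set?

P2 best: {S}

u_2(P vs A) = 5
u_2(Q vs A) = 1
u_2(R vs A) = 0
u_2(S vs A) = 8
u_2(T vs A) = 7
max payoff 8 at {S}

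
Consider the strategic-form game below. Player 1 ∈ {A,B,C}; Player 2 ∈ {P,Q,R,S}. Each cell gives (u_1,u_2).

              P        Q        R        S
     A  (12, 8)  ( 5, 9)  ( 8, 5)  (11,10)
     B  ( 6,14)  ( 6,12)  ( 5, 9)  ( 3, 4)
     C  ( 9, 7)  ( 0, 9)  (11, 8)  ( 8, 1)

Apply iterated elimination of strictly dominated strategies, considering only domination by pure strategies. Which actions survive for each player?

Remaining: P1:{A,B} P2:{P,Q,S}

P2 drop R (Q beats it: A:9>5 B:12>9 C:9>8)
P1 drop C (A beats it: P:12>9 Q:5>0 S:11>8)
P1→{A,B} P2→{P,Q,S}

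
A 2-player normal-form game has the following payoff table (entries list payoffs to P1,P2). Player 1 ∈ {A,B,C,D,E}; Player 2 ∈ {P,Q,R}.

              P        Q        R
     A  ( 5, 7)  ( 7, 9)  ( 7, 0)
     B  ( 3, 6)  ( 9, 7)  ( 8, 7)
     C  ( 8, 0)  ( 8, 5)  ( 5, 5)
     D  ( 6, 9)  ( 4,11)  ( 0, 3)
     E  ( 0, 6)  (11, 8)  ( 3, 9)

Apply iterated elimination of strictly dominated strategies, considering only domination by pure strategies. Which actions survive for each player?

IESDS → P1:{B,E} P2:{Q,R}

P1 drop D (C beats it: P:8>6 Q:8>4 R:5>0)
P2 drop P (Q beats it: A:9>7 B:7>6 C:5>0 E:8>6)
P1 drop A (B beats it: Q:9>7 R:8>7)
P1 drop C (B beats it: Q:9>8 R:8>5)
P1→{B,E} P2→{Q,R}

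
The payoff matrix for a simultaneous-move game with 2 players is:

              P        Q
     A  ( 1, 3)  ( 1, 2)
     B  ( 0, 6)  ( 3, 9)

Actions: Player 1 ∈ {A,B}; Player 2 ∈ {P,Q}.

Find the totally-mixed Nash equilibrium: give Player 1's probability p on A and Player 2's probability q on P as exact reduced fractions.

p=3/4, q=2/3

P1 indiff ⇒ q·1+(1-q)·1 = q·0+(1-q)·3 ⇒ q(1) = (1-q)(2) ⇒ q = 2/3
P2 indiff ⇒ p·3+(1-p)·6 = p·2+(1-p)·9 ⇒ p(1) = (1-p)(3) ⇒ p = 3/4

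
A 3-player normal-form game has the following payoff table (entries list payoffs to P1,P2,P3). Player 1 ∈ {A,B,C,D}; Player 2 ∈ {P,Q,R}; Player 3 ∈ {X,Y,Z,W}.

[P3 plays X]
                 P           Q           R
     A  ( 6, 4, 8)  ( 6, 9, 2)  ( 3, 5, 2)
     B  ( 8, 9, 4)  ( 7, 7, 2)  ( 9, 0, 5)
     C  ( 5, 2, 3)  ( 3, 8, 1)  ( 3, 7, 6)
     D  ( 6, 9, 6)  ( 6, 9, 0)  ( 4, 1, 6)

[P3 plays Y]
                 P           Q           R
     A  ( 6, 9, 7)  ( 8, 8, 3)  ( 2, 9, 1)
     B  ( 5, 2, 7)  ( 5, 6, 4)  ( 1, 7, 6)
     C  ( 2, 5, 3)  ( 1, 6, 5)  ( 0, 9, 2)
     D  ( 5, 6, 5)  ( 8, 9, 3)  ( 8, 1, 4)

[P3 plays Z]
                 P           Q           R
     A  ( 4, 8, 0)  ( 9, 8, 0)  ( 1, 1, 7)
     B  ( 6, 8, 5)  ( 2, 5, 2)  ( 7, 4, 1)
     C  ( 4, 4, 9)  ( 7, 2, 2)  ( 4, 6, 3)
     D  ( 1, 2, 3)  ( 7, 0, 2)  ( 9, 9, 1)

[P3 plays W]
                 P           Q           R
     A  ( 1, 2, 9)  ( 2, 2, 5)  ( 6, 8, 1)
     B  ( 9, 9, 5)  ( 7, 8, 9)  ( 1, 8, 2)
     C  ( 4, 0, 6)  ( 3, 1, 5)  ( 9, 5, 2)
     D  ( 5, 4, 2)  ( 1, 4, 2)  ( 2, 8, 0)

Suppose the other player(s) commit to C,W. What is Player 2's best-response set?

BR_2 = {R}

u_2(P vs C,W) = 0
u_2(Q vs C,W) = 1
u_2(R vs C,W) = 5
max payoff 5 at {R}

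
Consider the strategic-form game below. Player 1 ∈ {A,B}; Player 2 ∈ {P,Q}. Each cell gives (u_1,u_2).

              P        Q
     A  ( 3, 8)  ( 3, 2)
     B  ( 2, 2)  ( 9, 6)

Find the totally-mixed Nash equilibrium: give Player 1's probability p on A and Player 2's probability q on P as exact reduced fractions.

p=2/5, q=6/7

P1 indiff ⇒ q·3+(1-q)·3 = q·2+(1-q)·9 ⇒ q(1) = (1-q)(6) ⇒ q = 6/7
P2 indiff ⇒ p·8+(1-p)·2 = p·2+(1-p)·6 ⇒ p(6) = (1-p)(4) ⇒ p = 2/5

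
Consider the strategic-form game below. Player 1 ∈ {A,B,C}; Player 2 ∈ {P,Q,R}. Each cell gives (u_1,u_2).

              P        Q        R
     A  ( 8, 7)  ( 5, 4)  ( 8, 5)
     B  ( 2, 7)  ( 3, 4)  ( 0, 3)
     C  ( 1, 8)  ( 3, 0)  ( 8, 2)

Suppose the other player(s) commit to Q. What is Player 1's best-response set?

P1 best: {A}

u_1(A vs Q) = 5
u_1(B vs Q) = 3
u_1(C vs Q) = 3
max payoff 5 at {A}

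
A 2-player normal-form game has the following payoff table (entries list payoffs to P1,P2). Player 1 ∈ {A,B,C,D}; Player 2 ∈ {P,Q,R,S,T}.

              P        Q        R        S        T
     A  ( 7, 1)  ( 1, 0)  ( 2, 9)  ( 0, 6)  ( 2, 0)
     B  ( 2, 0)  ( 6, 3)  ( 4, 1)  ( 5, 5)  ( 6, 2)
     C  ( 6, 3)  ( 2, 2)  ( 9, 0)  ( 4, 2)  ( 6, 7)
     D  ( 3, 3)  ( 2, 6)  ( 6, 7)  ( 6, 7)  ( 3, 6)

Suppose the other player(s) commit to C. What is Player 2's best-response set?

P2 best: {T}

u_2(P vs C) = 3
u_2(Q vs C) = 2
u_2(R vs C) = 0
u_2(S vs C) = 2
u_2(T vs C) = 7
max payoff 7 at {T}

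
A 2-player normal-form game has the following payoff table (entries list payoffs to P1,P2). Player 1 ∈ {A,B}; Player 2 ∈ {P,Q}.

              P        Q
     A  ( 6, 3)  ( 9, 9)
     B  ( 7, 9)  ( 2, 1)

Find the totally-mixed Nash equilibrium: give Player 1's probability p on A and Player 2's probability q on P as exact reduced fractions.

P1 indiff ⇒ q·6+(1-q)·9 = q·7+(1-q)·2 ⇒ q(-1) = (1-q)(-7) ⇒ q = 7/8
P2 indiff ⇒ p·3+(1-p)·9 = p·9+(1-p)·1 ⇒ p(-6) = (1-p)(-8) ⇒ p = 4/7

P1 mixes 4/7 on A; P2 mixes 7/8 on P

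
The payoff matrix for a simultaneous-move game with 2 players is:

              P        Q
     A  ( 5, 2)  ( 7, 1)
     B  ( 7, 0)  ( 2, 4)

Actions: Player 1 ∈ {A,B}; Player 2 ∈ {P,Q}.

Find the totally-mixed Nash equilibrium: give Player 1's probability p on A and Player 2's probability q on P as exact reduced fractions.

P1 mixes 4/5 on A; P2 mixes 5/7 on P

P1 indiff ⇒ q·5+(1-q)·7 = q·7+(1-q)·2 ⇒ q(-2) = (1-q)(-5) ⇒ q = 5/7
P2 indiff ⇒ p·2+(1-p)·0 = p·1+(1-p)·4 ⇒ p(1) = (1-p)(4) ⇒ p = 4/5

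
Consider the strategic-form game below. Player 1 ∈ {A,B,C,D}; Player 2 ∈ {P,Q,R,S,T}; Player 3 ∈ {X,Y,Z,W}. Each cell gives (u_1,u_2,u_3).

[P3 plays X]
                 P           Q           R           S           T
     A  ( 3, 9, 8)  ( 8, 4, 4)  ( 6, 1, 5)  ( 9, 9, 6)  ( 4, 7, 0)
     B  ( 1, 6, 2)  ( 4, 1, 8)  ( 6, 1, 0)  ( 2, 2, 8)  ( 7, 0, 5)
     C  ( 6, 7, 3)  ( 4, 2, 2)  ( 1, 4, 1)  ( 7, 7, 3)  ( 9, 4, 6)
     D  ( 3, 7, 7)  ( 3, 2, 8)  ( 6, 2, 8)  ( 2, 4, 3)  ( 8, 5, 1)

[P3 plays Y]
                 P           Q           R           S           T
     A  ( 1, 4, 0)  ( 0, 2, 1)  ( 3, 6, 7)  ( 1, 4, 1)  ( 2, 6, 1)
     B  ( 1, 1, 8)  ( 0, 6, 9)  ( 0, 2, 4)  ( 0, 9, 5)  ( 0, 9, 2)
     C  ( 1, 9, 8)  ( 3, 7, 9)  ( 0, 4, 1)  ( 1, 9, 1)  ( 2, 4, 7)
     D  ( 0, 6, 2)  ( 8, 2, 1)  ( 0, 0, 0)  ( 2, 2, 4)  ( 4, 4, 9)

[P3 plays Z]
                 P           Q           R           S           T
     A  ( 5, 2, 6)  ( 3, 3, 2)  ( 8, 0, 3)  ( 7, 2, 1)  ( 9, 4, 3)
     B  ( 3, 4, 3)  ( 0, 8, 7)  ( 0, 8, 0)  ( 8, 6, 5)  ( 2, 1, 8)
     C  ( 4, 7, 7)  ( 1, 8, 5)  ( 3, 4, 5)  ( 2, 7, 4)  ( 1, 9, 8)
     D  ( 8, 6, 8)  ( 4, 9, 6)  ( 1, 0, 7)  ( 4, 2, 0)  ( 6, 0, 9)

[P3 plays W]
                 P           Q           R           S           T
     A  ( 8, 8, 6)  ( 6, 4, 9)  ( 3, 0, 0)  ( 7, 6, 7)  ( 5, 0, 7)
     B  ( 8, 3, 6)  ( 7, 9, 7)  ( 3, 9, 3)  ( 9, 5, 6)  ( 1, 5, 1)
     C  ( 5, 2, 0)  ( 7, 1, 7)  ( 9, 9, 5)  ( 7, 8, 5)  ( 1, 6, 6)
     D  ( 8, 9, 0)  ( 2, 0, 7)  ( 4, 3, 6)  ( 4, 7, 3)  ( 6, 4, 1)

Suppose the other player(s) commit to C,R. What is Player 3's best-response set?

P3 best: {Z,W}

u_3(X vs C,R) = 1
u_3(Y vs C,R) = 1
u_3(Z vs C,R) = 5
u_3(W vs C,R) = 5
max payoff 5 at {Z,W}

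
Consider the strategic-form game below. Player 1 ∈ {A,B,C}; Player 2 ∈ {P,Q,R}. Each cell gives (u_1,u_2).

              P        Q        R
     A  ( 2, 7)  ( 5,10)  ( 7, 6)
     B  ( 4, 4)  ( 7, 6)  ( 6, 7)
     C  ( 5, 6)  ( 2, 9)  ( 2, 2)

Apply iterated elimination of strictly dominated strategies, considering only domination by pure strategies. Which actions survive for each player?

P2 drop P (Q beats it: A:10>7 B:6>4 C:9>6)
P1 drop C (A beats it: Q:5>2 R:7>2)
P1→{A,B} P2→{Q,R}

IESDS → P1:{A,B} P2:{Q,R}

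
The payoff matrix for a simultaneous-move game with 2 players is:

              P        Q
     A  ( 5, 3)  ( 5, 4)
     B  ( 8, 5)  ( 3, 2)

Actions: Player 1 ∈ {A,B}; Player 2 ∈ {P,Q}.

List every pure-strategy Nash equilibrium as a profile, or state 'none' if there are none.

(A,P): not NE [P1→B gives 8>5; P2→Q gives 4>3]
(A,Q): NE
(B,P): NE
(B,Q): not NE [P1→A gives 5>3; P2→P gives 5>2]

PSNE = {(A,Q), (B,P)}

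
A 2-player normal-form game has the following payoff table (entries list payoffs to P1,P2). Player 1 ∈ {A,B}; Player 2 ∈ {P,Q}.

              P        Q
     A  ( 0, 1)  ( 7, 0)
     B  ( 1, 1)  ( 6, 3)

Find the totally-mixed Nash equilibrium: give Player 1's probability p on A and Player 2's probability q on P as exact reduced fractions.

P1 indiff ⇒ q·0+(1-q)·7 = q·1+(1-q)·6 ⇒ q(-1) = (1-q)(-1) ⇒ q = 1/2
P2 indiff ⇒ p·1+(1-p)·1 = p·0+(1-p)·3 ⇒ p(1) = (1-p)(2) ⇒ p = 2/3

(p,q) = (2/3, 1/2)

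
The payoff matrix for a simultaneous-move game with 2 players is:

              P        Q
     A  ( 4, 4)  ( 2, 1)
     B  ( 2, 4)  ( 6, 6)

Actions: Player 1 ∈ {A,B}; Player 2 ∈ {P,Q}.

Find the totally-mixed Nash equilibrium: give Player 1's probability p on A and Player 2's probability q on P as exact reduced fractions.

P1 indiff ⇒ q·4+(1-q)·2 = q·2+(1-q)·6 ⇒ q(2) = (1-q)(4) ⇒ q = 2/3
P2 indiff ⇒ p·4+(1-p)·4 = p·1+(1-p)·6 ⇒ p(3) = (1-p)(2) ⇒ p = 2/5

(p,q) = (2/5, 2/3)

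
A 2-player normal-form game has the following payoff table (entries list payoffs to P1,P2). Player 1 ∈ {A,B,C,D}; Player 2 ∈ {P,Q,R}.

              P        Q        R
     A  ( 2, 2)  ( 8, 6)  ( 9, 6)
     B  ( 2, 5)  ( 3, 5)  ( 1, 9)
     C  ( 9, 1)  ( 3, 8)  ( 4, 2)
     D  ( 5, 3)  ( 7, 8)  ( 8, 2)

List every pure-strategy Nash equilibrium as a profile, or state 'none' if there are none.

NE set: (A,Q), (A,R)

(A,P): not NE [P1→C gives 9>2; P2→R gives 6>2]
(A,Q): NE
(A,R): NE
(B,P): not NE [P1→C gives 9>2; P2→R gives 9>5]
(B,Q): not NE [P1→A gives 8>3; P2→R gives 9>5]
(B,R): not NE [P1→A gives 9>1]
(C,P): not NE [P2→Q gives 8>1]
(C,Q): not NE [P1→A gives 8>3]
(C,R): not NE [P1→A gives 9>4; P2→Q gives 8>2]
(D,P): not NE [P1→C gives 9>5; P2→Q gives 8>3]
(D,Q): not NE [P1→A gives 8>7]
(D,R): not NE [P1→A gives 9>8; P2→Q gives 8>2]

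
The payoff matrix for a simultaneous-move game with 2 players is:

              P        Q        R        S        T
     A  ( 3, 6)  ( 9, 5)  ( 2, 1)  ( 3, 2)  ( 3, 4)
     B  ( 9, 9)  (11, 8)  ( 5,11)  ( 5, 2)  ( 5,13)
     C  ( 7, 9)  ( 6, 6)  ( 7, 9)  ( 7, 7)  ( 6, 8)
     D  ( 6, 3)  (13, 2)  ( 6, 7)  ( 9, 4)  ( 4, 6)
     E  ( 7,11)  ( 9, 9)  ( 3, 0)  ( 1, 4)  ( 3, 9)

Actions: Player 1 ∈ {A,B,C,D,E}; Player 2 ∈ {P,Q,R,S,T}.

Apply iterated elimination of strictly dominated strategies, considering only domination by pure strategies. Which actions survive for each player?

Survivors P1:{B,C} P2:{P,R,T}

P1 drop A (B beats it: P:9>3 Q:11>9 R:5>2 S:5>3 T:5>3)
P1 drop E (B beats it: P:9>7 Q:11>9 R:5>3 S:5>1 T:5>3)
P2 drop Q (P beats it: B:9>8 C:9>6 D:3>2)
P2 drop S (R beats it: B:11>2 C:9>7 D:7>4)
P1 drop D (C beats it: P:7>6 R:7>6 T:6>4)
P1→{B,C} P2→{P,R,T}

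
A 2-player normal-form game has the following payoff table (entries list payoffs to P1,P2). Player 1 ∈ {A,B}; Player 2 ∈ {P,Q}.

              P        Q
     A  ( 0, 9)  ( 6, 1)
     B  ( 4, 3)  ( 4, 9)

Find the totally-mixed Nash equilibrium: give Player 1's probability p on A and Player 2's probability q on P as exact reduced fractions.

p=3/7, q=1/3

P1 indiff ⇒ q·0+(1-q)·6 = q·4+(1-q)·4 ⇒ q(-4) = (1-q)(-2) ⇒ q = 1/3
P2 indiff ⇒ p·9+(1-p)·3 = p·1+(1-p)·9 ⇒ p(8) = (1-p)(6) ⇒ p = 3/7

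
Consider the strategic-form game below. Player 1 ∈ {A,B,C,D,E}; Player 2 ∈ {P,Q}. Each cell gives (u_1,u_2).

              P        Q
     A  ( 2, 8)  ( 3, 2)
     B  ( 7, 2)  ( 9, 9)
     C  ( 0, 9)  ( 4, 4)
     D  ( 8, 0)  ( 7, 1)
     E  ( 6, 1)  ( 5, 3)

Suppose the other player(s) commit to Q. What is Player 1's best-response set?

u_1(A vs Q) = 3
u_1(B vs Q) = 9
u_1(C vs Q) = 4
u_1(D vs Q) = 7
u_1(E vs Q) = 5
max payoff 9 at {B}

P1 best: {B}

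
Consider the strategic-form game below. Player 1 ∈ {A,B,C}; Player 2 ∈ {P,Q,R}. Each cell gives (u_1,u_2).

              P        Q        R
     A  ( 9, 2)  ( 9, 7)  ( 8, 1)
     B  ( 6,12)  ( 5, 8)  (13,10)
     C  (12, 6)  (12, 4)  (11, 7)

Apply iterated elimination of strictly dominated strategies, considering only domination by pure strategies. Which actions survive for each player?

P1 drop A (C beats it: P:12>9 Q:12>9 R:11>8)
P2 drop Q (P beats it: B:12>8 C:6>4)
P1→{B,C} P2→{P,R}

IESDS → P1:{B,C} P2:{P,R}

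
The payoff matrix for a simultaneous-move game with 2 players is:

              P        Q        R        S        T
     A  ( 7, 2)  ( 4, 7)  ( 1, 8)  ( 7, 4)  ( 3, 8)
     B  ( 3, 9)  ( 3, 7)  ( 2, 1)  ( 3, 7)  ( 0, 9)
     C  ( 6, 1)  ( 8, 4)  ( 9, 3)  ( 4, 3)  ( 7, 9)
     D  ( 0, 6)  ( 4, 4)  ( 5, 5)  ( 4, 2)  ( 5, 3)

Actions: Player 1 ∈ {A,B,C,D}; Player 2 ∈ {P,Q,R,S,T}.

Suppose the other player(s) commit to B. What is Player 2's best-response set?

P2 best: {P,T}

u_2(P vs B) = 9
u_2(Q vs B) = 7
u_2(R vs B) = 1
u_2(S vs B) = 7
u_2(T vs B) = 9
max payoff 9 at {P,T}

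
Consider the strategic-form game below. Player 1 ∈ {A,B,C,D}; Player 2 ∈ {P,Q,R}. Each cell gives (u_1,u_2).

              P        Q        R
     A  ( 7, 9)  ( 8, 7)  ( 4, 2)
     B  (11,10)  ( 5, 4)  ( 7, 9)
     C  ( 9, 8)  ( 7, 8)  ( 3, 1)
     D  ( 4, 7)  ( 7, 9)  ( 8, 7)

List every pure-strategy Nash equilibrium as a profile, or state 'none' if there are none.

Nash profiles: (B,P)

(A,P): not NE [P1→B gives 11>7]
(A,Q): not NE [P2→P gives 9>7]
(A,R): not NE [P1→D gives 8>4; P2→P gives 9>2]
(B,P): NE
(B,Q): not NE [P1→A gives 8>5; P2→P gives 10>4]
(B,R): not NE [P1→D gives 8>7; P2→P gives 10>9]
(C,P): not NE [P1→B gives 11>9]
(C,Q): not NE [P1→A gives 8>7]
(C,R): not NE [P1→D gives 8>3; P2→Q gives 8>1]
(D,P): not NE [P1→B gives 11>4; P2→Q gives 9>7]
(D,Q): not NE [P1→A gives 8>7]
(D,R): not NE [P2→Q gives 9>7]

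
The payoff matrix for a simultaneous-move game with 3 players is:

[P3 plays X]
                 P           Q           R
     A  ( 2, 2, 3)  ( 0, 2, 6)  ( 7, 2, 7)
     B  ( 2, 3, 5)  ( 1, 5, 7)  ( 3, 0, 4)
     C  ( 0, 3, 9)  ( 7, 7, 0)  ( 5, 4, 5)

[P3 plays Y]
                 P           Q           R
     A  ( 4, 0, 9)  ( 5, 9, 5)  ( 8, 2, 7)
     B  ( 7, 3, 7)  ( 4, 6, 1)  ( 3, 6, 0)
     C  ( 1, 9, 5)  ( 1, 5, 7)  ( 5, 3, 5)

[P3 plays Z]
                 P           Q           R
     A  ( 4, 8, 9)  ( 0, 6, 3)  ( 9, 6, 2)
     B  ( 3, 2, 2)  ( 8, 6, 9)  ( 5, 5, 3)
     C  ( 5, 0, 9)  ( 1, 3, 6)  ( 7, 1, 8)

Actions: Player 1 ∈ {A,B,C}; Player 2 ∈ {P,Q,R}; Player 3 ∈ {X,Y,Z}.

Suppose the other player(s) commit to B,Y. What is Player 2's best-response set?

u_2(P vs B,Y) = 3
u_2(Q vs B,Y) = 6
u_2(R vs B,Y) = 6
max payoff 6 at {Q,R}

P2 best: {Q,R}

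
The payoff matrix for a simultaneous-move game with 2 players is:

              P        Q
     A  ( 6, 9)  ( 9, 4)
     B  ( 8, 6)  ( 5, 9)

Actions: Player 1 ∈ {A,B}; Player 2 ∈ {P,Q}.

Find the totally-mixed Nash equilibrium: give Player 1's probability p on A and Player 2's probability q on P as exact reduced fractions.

(p,q) = (3/8, 2/3)

P1 indiff ⇒ q·6+(1-q)·9 = q·8+(1-q)·5 ⇒ q(-2) = (1-q)(-4) ⇒ q = 2/3
P2 indiff ⇒ p·9+(1-p)·6 = p·4+(1-p)·9 ⇒ p(5) = (1-p)(3) ⇒ p = 3/8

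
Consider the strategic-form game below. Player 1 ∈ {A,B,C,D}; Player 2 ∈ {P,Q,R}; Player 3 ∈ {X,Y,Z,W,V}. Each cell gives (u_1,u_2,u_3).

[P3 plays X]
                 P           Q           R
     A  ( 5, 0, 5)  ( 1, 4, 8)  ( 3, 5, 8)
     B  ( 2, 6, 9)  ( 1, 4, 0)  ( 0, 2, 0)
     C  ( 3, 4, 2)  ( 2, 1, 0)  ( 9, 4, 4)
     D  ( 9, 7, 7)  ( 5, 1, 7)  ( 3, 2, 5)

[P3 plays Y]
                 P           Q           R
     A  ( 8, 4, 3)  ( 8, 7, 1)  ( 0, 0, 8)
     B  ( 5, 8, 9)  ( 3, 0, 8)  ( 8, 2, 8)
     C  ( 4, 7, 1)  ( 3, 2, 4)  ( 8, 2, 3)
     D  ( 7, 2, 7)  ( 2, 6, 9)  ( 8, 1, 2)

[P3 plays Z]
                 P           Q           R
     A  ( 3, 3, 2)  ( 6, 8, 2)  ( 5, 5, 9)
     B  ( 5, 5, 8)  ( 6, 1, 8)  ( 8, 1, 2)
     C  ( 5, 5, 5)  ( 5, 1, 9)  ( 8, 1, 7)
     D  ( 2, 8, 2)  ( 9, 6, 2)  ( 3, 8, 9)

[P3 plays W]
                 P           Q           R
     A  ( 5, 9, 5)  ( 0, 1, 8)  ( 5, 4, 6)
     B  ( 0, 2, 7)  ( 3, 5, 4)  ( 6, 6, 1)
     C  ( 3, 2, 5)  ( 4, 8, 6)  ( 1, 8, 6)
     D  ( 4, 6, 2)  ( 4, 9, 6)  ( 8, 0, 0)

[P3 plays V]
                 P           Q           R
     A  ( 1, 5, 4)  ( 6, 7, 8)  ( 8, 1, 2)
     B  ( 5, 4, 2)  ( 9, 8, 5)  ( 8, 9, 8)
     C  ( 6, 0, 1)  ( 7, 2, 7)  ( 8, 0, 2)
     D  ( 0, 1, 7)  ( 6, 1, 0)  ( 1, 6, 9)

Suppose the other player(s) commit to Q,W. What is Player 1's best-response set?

u_1(A vs Q,W) = 0
u_1(B vs Q,W) = 3
u_1(C vs Q,W) = 4
u_1(D vs Q,W) = 4
max payoff 4 at {C,D}

P1 best: {C,D}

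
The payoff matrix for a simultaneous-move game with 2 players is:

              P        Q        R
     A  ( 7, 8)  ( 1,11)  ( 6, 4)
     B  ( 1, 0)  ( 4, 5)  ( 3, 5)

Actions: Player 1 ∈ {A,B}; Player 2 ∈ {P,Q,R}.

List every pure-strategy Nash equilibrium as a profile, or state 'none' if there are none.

(A,P): not NE [P2→Q gives 11>8]
(A,Q): not NE [P1→B gives 4>1]
(A,R): not NE [P2→Q gives 11>4]
(B,P): not NE [P1→A gives 7>1; P2→R gives 5>0]
(B,Q): NE
(B,R): not NE [P1→A gives 6>3]

NE set: (B,Q)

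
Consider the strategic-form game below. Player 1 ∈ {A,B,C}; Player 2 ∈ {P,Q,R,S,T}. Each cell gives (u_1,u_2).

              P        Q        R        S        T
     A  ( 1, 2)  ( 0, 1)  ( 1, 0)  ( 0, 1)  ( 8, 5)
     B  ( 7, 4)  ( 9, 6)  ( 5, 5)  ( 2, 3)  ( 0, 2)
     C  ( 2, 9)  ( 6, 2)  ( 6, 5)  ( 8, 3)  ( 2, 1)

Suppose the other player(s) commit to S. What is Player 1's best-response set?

BR_1 = {C}

u_1(A vs S) = 0
u_1(B vs S) = 2
u_1(C vs S) = 8
max payoff 8 at {C}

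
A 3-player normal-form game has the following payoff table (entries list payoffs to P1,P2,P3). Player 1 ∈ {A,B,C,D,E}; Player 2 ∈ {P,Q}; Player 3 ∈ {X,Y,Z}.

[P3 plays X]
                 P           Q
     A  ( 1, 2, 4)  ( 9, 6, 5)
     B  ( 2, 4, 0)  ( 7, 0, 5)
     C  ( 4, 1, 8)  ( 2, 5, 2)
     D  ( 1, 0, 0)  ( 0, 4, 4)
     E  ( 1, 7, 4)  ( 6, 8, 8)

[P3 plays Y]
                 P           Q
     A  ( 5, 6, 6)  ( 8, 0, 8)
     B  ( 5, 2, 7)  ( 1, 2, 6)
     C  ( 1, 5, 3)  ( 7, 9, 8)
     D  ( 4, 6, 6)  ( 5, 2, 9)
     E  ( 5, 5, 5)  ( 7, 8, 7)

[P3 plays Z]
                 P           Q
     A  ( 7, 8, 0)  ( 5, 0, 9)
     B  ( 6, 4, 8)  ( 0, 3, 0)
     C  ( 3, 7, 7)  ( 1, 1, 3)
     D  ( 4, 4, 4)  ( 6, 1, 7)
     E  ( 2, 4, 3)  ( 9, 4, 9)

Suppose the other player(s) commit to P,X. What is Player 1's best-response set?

u_1(A vs P,X) = 1
u_1(B vs P,X) = 2
u_1(C vs P,X) = 4
u_1(D vs P,X) = 1
u_1(E vs P,X) = 1
max payoff 4 at {C}

argmax u_1 = {C}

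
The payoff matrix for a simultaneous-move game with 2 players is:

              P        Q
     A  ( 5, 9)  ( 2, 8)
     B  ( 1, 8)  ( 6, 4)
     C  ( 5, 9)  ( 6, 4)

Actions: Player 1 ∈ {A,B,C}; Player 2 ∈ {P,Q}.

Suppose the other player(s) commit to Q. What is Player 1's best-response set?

argmax u_1 = {B,C}

u_1(A vs Q) = 2
u_1(B vs Q) = 6
u_1(C vs Q) = 6
max payoff 6 at {B,C}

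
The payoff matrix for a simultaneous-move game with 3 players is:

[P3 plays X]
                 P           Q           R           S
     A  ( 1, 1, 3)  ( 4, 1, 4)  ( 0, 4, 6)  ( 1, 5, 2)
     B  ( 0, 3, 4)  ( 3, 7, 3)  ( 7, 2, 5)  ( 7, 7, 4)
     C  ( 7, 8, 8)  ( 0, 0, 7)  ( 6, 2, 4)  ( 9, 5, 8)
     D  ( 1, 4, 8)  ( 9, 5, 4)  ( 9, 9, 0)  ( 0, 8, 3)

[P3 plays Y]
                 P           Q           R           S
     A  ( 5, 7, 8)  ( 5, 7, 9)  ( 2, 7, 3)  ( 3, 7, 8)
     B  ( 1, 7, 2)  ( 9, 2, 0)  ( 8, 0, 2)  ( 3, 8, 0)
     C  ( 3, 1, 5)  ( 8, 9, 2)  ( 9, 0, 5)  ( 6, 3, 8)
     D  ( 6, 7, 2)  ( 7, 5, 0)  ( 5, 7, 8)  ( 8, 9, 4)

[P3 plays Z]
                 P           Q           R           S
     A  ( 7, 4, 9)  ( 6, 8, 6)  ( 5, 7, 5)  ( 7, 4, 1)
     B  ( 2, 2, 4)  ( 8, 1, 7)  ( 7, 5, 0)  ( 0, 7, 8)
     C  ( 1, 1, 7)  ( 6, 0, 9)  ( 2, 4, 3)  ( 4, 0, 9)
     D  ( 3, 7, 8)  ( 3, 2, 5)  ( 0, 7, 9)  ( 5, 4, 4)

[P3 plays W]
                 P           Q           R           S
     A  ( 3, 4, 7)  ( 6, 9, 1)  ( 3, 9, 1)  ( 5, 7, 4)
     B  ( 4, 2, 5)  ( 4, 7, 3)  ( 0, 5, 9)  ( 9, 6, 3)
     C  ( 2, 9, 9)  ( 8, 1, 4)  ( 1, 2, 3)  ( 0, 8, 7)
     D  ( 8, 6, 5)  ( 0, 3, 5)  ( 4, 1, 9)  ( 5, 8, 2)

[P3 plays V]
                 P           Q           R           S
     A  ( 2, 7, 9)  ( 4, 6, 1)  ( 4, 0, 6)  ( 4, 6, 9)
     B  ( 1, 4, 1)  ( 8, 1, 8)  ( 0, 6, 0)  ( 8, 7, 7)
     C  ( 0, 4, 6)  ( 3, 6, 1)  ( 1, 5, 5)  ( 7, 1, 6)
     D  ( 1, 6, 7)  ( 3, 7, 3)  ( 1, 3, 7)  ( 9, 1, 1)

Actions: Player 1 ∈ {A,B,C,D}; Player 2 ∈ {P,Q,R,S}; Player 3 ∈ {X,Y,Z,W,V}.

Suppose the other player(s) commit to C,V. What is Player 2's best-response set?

BR_2 = {Q}

u_2(P vs C,V) = 4
u_2(Q vs C,V) = 6
u_2(R vs C,V) = 5
u_2(S vs C,V) = 1
max payoff 6 at {Q}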